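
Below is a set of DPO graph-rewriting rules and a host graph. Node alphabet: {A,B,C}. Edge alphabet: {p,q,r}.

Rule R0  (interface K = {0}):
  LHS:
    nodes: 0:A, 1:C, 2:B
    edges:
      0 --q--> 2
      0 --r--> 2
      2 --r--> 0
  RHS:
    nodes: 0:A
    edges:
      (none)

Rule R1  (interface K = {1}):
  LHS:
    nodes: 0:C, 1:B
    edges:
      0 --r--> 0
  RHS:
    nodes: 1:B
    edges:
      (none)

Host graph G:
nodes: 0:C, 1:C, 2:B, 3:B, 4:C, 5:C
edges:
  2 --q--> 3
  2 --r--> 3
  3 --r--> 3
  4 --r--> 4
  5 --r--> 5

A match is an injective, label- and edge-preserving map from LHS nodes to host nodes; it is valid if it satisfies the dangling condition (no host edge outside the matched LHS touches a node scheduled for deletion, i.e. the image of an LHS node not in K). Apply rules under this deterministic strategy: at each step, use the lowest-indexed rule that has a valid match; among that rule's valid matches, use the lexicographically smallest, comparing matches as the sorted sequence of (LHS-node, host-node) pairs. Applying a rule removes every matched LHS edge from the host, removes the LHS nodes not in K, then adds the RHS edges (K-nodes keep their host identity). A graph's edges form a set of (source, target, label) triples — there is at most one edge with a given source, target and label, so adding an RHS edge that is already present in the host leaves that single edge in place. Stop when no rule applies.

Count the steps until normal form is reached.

Answer: 2

Rewrite trace:
[0] host  ⇒  6 nodes, 5 edges  {2-q->3 2-r->3 3-r->3 4-r->4 5-r->5}
[1] R1 @ {0↦4, 1↦2}  ⇒  5 nodes, 4 edges  {2-q->3 2-r->3 3-r->3 5-r->5}
[2] R1 @ {0↦5, 1↦2}  ⇒  4 nodes, 3 edges  {2-q->3 2-r->3 3-r->3}
halt: no rule applies after step 2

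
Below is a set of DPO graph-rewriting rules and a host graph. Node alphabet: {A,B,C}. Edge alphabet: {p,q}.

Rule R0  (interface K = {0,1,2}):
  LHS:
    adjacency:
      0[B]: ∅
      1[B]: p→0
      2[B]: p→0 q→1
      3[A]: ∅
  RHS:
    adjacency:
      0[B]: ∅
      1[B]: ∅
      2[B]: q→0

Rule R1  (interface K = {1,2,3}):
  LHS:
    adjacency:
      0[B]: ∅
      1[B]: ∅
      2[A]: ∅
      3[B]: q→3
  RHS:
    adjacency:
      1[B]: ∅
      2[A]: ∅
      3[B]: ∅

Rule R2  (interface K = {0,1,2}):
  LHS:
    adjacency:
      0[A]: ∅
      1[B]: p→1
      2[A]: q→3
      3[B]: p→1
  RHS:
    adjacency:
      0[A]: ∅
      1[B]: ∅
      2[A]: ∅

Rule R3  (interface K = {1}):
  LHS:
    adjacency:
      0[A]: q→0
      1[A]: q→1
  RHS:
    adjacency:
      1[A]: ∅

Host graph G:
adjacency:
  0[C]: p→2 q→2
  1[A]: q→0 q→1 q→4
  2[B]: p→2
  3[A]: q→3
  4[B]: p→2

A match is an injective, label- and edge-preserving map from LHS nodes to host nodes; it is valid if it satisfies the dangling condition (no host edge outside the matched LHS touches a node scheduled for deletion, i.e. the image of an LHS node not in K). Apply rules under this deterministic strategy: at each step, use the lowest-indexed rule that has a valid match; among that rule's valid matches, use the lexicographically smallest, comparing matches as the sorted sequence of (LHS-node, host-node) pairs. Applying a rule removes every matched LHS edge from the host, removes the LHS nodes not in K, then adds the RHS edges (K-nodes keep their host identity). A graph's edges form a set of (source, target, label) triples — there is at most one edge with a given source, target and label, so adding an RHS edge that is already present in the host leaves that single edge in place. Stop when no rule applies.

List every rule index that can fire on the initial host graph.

R0: no valid match — LHS pattern not found
R1: no valid match — LHS pattern not found
R2: 1 valid match — {0↦3, 1↦2, 2↦1, 3↦4}
R3: 1 valid match — {0↦3, 1↦1}

Answer: [R2,R3]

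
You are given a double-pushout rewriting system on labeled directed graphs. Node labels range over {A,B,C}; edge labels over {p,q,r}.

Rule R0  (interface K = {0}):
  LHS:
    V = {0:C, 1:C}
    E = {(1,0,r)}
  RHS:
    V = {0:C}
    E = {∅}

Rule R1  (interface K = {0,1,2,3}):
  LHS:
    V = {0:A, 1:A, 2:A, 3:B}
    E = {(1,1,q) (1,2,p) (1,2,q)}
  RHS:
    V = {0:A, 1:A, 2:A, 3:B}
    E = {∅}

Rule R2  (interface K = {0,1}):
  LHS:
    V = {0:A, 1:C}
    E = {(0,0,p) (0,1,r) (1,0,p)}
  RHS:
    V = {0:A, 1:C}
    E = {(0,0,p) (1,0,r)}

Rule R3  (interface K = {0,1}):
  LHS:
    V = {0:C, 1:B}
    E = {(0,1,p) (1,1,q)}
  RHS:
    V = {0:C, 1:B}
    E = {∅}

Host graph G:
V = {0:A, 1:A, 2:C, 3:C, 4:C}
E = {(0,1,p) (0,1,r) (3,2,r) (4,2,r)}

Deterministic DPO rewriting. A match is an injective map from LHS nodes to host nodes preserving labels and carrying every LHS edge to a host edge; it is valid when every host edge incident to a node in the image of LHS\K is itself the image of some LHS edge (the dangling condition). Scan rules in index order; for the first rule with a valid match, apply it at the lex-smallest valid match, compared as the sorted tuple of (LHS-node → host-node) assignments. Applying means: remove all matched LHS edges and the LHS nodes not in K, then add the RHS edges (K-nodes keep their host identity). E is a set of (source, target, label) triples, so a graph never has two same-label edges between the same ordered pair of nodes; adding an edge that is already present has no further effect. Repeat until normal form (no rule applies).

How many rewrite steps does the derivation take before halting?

initial: |V|=5 |E|=4  E = 0-p->1 0-r->1 3-r->2 4-r->2
step 1: apply R0 at {0↦2, 1↦3}  → |V|=4 |E|=3  E = 0-p->1 0-r->1 4-r->2
step 2: apply R0 at {0↦2, 1↦4}  → |V|=3 |E|=2  E = 0-p->1 0-r->1
halt: no rule applies after step 2

Answer: 2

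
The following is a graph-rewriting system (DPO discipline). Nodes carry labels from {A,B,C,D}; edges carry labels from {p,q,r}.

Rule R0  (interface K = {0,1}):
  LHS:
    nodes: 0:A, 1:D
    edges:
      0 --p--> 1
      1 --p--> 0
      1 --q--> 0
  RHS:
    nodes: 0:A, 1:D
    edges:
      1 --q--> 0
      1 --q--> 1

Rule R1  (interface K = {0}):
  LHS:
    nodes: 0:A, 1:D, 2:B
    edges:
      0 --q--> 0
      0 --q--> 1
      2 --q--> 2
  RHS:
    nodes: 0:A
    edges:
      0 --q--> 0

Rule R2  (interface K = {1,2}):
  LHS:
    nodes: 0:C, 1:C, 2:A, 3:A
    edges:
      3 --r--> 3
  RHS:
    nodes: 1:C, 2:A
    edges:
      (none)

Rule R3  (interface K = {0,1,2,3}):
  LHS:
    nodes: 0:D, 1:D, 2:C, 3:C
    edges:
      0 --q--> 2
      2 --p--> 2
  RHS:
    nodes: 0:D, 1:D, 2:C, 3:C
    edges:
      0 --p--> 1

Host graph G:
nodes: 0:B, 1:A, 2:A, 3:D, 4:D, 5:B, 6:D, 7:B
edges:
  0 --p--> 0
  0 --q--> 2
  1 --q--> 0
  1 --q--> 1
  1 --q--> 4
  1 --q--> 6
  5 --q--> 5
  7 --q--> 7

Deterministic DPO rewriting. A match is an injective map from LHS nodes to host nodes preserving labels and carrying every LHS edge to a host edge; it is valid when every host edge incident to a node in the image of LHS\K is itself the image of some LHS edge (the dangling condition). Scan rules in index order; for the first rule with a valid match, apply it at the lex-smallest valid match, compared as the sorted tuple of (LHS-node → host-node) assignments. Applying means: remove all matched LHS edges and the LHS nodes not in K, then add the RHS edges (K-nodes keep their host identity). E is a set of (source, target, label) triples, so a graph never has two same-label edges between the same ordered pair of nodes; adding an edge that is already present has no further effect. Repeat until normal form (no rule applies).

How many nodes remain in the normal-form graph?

start.  V:8 E:8  edges: 0-p->0 0-q->2 1-q->0 1-q->1 1-q->4 1-q->6 5-q->5 7-q->7
1. fire R1 via {0↦1, 1↦4, 2↦5}  →  V:6 E:6  edges: 0-p->0 0-q->2 1-q->0 1-q->1 1-q->6 7-q->7
2. fire R1 via {0↦1, 1↦6, 2↦7}  →  V:4 E:4  edges: 0-p->0 0-q->2 1-q->0 1-q->1
final graph: no rule applies after step 2
NF nodes: {0:B, 1:A, 2:A, 3:D}

Answer: 4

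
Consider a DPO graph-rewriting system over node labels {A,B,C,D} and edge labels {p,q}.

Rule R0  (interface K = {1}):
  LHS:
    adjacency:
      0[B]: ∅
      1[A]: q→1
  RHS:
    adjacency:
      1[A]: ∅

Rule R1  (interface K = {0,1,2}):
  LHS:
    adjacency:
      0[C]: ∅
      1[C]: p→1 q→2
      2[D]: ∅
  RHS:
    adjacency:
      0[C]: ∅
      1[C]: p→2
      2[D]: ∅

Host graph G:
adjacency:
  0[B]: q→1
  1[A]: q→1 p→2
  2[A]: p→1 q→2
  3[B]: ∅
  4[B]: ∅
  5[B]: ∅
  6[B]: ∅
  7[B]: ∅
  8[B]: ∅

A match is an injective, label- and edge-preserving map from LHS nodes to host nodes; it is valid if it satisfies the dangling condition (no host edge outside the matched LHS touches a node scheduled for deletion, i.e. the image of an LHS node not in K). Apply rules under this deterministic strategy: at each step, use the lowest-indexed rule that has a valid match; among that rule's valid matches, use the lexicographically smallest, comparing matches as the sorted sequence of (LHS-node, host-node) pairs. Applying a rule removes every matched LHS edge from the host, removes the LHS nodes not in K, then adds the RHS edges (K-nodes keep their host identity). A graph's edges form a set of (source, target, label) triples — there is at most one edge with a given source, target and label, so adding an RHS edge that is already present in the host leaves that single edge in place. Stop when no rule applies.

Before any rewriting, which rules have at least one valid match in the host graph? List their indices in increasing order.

R0: 12 valid matches — {0↦3, 1↦1}, {0↦3, 1↦2}, {0↦4, 1↦1} (+9 more)
R1: no valid match — LHS pattern not found

Answer: [R0]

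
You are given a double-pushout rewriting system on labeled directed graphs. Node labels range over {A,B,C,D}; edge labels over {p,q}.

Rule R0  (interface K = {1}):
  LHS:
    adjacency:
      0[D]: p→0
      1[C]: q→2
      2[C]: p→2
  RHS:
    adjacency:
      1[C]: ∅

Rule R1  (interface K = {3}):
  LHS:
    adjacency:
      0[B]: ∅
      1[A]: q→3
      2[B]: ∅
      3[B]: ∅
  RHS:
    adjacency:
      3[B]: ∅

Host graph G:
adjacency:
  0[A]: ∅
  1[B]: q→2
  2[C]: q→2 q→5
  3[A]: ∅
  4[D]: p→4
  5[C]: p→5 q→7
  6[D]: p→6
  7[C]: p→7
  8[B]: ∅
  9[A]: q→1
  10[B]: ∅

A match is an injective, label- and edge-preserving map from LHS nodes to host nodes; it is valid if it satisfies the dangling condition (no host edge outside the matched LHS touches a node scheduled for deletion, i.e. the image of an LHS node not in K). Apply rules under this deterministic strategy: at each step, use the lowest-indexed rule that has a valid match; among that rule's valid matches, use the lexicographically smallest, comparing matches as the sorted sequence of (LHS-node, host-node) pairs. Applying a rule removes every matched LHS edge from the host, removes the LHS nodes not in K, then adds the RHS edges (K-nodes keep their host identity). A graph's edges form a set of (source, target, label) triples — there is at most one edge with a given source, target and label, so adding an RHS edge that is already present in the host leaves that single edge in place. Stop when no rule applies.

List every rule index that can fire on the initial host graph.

Answer: [R0,R1]

Rewrite trace:
R0: 2 valid matches — {0↦4, 1↦5, 2↦7}, {0↦6, 1↦5, 2↦7}
R1: 2 valid matches — {0↦8, 1↦9, 2↦10, 3↦1}, {0↦10, 1↦9, 2↦8, 3↦1}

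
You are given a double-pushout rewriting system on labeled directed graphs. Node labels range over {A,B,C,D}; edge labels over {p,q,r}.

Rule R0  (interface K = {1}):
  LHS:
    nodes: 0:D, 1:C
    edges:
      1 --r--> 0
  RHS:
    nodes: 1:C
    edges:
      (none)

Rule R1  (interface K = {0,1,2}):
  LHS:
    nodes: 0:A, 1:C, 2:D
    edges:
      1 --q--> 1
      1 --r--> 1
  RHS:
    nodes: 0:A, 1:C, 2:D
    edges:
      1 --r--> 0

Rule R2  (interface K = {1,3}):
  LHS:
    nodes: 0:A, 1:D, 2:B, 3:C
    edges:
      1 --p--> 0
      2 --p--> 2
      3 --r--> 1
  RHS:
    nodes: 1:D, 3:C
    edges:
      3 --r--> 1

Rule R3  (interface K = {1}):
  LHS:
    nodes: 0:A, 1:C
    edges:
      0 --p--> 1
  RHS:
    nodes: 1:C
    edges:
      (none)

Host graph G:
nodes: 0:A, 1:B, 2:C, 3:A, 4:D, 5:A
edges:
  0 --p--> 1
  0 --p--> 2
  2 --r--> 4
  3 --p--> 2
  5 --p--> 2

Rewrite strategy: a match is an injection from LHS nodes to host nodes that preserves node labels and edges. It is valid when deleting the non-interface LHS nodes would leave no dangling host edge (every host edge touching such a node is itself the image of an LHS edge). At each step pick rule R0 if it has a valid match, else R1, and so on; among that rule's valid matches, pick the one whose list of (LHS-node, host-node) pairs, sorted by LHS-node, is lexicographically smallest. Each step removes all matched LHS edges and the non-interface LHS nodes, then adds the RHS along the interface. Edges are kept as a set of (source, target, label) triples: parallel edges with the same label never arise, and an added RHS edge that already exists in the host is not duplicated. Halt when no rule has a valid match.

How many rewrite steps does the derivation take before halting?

[0] host  ⇒  6 nodes, 5 edges  {0-p->1 0-p->2 2-r->4 3-p->2 5-p->2}
[1] R0 @ {0↦4, 1↦2}  ⇒  5 nodes, 4 edges  {0-p->1 0-p->2 3-p->2 5-p->2}
[2] R3 @ {0↦3, 1↦2}  ⇒  4 nodes, 3 edges  {0-p->1 0-p->2 5-p->2}
[3] R3 @ {0↦5, 1↦2}  ⇒  3 nodes, 2 edges  {0-p->1 0-p->2}
halt: no rule applies after step 3

Answer: 3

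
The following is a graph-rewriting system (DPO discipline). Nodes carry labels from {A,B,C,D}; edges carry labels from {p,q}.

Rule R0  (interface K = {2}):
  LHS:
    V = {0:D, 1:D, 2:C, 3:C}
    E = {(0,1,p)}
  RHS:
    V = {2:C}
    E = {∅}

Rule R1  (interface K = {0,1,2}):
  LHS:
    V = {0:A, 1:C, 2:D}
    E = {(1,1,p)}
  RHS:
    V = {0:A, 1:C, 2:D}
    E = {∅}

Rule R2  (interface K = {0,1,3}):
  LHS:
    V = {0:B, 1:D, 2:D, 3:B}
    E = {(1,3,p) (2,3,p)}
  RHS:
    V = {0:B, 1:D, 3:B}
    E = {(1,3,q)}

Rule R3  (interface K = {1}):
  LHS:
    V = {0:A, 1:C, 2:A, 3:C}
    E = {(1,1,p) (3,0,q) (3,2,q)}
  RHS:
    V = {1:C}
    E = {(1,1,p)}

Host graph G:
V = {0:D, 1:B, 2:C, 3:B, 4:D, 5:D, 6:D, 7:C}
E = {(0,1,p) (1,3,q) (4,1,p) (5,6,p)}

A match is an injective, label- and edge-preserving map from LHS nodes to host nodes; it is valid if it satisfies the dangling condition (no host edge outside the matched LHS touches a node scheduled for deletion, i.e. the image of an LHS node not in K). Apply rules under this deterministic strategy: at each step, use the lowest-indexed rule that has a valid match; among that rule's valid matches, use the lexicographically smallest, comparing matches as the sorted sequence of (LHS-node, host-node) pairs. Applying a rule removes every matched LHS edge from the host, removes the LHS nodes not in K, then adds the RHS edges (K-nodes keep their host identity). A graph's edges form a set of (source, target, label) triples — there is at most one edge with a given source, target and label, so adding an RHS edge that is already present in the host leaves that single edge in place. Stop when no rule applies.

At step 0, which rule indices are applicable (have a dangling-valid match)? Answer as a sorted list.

R0: 2 valid matches — {0↦5, 1↦6, 2↦2, 3↦7}, {0↦5, 1↦6, 2↦7, 3↦2}
R1: no valid match — LHS pattern not found
R2: 2 valid matches — {0↦3, 1↦0, 2↦4, 3↦1}, {0↦3, 1↦4, 2↦0, 3↦1}
R3: no valid match — LHS pattern not found

Answer: [R0,R2]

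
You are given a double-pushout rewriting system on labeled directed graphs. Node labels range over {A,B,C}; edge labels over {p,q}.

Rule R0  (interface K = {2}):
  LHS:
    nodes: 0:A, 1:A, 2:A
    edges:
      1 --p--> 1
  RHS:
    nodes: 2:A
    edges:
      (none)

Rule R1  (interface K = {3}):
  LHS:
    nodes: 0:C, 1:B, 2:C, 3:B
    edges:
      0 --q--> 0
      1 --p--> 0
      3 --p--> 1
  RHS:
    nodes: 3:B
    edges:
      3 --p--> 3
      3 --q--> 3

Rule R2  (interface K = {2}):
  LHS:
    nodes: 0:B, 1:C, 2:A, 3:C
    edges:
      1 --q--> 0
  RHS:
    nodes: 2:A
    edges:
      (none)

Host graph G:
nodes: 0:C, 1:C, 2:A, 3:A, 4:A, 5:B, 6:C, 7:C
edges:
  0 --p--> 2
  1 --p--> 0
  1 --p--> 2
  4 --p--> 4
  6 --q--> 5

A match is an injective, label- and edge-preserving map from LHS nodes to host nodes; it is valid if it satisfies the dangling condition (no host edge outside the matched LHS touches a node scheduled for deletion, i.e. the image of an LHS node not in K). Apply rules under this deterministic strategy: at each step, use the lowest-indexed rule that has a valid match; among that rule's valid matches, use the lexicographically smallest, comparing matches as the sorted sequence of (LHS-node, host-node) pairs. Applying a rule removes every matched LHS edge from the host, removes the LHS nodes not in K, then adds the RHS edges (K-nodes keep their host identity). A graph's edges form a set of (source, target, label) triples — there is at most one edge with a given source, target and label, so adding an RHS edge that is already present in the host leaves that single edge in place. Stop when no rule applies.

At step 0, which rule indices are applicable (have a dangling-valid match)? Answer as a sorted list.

R0: 1 valid match — {0↦3, 1↦4, 2↦2}
R1: no valid match — LHS pattern not found
R2: 3 valid matches — {0↦5, 1↦6, 2↦2, 3↦7}, {0↦5, 1↦6, 2↦3, 3↦7}, {0↦5, 1↦6, 2↦4, 3↦7}

Answer: [R0,R2]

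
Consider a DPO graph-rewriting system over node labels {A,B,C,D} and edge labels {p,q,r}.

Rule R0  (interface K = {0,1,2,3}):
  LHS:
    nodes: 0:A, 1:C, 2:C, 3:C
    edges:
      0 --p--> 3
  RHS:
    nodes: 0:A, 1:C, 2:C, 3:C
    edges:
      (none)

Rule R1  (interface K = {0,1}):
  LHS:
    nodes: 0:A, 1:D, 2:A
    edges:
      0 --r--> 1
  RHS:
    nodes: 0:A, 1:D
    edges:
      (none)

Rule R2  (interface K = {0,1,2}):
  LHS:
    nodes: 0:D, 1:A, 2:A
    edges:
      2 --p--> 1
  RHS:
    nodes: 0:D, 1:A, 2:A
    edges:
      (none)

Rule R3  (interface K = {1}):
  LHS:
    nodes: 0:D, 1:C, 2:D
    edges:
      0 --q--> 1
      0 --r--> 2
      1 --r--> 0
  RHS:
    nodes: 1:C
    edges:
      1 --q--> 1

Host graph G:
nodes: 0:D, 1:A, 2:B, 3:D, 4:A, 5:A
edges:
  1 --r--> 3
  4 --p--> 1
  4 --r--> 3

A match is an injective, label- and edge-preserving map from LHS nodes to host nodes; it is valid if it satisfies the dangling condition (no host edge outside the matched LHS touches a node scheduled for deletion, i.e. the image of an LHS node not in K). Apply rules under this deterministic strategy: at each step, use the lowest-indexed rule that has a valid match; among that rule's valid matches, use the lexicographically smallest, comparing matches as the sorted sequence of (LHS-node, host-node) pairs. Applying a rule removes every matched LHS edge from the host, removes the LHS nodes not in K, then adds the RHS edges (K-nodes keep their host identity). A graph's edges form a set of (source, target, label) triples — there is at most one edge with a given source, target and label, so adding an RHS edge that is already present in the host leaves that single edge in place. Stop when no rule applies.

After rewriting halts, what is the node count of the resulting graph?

start.  V:6 E:3  edges: 1-r->3 4-p->1 4-r->3
1. fire R1 via {0↦1, 1↦3, 2↦5}  →  V:5 E:2  edges: 4-p->1 4-r->3
2. fire R2 via {0↦0, 1↦1, 2↦4}  →  V:5 E:1  edges: 4-r->3
3. fire R1 via {0↦4, 1↦3, 2↦1}  →  V:4 E:0  edges: ∅
halt: no rule applies after step 3
NF nodes: {0:D, 2:B, 3:D, 4:A}

Answer: 4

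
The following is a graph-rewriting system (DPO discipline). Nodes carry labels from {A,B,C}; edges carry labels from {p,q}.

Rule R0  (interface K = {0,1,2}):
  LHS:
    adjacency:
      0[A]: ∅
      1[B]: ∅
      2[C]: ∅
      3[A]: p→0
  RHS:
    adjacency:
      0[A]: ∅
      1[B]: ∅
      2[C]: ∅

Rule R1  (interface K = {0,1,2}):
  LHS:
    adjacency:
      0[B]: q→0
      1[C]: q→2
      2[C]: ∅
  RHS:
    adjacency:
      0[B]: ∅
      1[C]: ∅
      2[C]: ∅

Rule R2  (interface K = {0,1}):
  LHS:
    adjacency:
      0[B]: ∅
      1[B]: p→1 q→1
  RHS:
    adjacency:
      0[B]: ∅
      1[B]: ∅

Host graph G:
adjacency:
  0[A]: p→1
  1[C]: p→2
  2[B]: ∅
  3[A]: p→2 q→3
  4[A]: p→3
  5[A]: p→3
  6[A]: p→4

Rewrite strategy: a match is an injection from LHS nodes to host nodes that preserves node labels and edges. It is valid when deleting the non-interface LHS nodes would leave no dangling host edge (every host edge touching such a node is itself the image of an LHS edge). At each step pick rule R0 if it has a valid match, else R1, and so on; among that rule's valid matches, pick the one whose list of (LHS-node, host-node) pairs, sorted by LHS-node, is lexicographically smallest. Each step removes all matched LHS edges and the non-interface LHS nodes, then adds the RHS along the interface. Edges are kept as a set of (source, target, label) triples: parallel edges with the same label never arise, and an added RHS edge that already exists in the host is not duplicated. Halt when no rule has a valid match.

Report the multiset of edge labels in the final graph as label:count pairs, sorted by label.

initial: |V|=7 |E|=7  E = 0-p->1 1-p->2 3-p->2 3-q->3 4-p->3 5-p->3 6-p->4
step 1: apply R0 at {0↦3, 1↦2, 2↦1, 3↦5}  → |V|=6 |E|=6  E = 0-p->1 1-p->2 3-p->2 3-q->3 4-p->3 6-p->4
step 2: apply R0 at {0↦4, 1↦2, 2↦1, 3↦6}  → |V|=5 |E|=5  E = 0-p->1 1-p->2 3-p->2 3-q->3 4-p->3
step 3: apply R0 at {0↦3, 1↦2, 2↦1, 3↦4}  → |V|=4 |E|=4  E = 0-p->1 1-p->2 3-p->2 3-q->3
final graph: no rule applies after step 3
NF edges: [(0, 1, 'p'), (1, 2, 'p'), (3, 2, 'p'), (3, 3, 'q')]

Answer: p:3 q:1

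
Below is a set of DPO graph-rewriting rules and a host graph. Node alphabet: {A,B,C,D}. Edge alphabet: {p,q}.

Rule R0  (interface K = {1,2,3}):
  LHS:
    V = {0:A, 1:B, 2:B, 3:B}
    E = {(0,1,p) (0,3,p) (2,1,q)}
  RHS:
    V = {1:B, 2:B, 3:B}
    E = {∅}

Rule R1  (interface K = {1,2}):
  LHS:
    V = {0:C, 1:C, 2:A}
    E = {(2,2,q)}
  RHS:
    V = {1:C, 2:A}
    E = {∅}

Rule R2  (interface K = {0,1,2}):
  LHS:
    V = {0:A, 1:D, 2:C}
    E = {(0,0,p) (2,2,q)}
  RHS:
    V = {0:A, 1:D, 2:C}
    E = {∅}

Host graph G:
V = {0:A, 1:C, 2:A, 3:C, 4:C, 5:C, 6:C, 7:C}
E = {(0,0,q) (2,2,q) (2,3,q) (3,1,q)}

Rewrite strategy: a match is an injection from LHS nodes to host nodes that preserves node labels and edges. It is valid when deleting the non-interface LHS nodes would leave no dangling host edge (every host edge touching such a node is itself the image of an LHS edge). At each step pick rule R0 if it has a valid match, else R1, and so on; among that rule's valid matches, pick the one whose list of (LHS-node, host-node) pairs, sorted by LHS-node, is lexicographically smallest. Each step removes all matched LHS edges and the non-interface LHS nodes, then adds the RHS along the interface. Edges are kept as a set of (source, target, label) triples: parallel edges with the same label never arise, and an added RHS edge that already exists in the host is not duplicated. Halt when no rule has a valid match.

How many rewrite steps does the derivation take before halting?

Answer: 2

Steps:
start.  V:8 E:4  edges: 0-q->0 2-q->2 2-q->3 3-q->1
1. fire R1 via {0↦4, 1↦1, 2↦0}  →  V:7 E:3  edges: 2-q->2 2-q->3 3-q->1
2. fire R1 via {0↦5, 1↦1, 2↦2}  →  V:6 E:2  edges: 2-q->3 3-q->1
normal form: no rule applies after step 2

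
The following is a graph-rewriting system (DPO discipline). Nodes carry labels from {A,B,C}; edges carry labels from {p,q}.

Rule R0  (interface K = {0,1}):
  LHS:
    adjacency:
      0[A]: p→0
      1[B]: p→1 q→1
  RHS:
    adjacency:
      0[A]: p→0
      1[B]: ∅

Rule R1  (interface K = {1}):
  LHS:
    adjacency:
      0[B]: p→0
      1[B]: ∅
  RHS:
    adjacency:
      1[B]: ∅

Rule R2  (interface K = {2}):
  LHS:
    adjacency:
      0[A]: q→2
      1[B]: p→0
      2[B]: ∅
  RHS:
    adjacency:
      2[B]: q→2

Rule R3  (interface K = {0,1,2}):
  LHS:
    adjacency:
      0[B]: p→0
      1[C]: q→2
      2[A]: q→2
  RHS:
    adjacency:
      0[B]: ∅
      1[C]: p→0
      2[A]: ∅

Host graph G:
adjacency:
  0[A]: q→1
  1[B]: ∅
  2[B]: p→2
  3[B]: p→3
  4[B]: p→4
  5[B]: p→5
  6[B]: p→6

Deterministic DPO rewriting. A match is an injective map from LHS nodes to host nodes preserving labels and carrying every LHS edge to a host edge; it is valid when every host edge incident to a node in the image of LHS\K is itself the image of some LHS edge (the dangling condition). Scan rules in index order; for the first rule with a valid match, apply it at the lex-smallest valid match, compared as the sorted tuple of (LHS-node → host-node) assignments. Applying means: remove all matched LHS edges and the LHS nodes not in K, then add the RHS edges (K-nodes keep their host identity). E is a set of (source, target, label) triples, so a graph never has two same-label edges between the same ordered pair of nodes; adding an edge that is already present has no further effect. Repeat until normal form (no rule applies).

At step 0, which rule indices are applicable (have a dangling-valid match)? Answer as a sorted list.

Answer: [R1]

Derivation:
R0: no valid match — LHS pattern not found
R1: 25 valid matches — {0↦2, 1↦1}, {0↦2, 1↦3}, {0↦2, 1↦4} (+22 more)
R2: no valid match — LHS pattern not found
R3: no valid match — LHS pattern not found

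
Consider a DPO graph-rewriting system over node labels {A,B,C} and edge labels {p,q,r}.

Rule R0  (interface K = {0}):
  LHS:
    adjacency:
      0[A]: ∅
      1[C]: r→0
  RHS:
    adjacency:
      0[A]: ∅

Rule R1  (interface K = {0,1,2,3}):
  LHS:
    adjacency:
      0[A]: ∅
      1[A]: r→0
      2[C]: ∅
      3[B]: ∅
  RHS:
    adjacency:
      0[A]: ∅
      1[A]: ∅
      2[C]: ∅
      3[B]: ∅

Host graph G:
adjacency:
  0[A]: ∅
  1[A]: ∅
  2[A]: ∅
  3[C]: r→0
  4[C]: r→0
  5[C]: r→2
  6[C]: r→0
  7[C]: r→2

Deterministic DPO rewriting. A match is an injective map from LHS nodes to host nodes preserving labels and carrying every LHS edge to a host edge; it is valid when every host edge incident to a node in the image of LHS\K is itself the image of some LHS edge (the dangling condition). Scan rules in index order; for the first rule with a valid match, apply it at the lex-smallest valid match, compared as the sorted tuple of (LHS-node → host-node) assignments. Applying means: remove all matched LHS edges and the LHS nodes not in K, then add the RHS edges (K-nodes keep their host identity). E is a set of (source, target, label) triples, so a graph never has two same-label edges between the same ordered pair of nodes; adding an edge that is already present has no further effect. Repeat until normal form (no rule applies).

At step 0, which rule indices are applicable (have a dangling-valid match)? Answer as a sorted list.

R0: 5 valid matches — {0↦0, 1↦3}, {0↦0, 1↦4}, {0↦0, 1↦6} (+2 more)
R1: no valid match — LHS pattern not found

Answer: [R0]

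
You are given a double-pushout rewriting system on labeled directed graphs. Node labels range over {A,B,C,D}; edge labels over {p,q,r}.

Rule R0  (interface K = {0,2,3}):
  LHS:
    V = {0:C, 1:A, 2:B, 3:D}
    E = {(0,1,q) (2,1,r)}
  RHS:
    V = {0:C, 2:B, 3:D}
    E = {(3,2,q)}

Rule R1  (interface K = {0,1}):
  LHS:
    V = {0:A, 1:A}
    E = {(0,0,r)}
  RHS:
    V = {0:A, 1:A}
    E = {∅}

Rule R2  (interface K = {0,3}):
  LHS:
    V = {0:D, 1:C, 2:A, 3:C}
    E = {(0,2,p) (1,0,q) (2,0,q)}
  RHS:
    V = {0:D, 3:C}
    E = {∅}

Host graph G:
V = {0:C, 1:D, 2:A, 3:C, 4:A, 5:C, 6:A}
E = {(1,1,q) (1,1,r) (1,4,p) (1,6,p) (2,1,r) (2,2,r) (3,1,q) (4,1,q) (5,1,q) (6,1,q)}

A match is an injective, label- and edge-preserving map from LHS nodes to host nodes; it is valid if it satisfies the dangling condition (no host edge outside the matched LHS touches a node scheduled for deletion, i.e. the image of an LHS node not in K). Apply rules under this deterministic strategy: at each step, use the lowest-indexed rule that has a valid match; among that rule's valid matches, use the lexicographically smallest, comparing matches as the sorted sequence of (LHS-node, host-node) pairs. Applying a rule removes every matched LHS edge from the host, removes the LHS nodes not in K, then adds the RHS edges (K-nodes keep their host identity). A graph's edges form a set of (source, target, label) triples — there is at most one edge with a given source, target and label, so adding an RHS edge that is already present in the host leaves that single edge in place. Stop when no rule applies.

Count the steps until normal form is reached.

Answer: 3

Rewrite trace:
start.  V:7 E:10  edges: 1-q->1 1-r->1 1-p->4 1-p->6 2-r->1 2-r->2 3-q->1 4-q->1 5-q->1 6-q->1
1. fire R1 via {0↦2, 1↦4}  →  V:7 E:9  edges: 1-q->1 1-r->1 1-p->4 1-p->6 2-r->1 3-q->1 4-q->1 5-q->1 6-q->1
2. fire R2 via {0↦1, 1↦3, 2↦4, 3↦0}  →  V:5 E:6  edges: 1-q->1 1-r->1 1-p->6 2-r->1 5-q->1 6-q->1
3. fire R2 via {0↦1, 1↦5, 2↦6, 3↦0}  →  V:3 E:3  edges: 1-q->1 1-r->1 2-r->1
final graph: no rule applies after step 3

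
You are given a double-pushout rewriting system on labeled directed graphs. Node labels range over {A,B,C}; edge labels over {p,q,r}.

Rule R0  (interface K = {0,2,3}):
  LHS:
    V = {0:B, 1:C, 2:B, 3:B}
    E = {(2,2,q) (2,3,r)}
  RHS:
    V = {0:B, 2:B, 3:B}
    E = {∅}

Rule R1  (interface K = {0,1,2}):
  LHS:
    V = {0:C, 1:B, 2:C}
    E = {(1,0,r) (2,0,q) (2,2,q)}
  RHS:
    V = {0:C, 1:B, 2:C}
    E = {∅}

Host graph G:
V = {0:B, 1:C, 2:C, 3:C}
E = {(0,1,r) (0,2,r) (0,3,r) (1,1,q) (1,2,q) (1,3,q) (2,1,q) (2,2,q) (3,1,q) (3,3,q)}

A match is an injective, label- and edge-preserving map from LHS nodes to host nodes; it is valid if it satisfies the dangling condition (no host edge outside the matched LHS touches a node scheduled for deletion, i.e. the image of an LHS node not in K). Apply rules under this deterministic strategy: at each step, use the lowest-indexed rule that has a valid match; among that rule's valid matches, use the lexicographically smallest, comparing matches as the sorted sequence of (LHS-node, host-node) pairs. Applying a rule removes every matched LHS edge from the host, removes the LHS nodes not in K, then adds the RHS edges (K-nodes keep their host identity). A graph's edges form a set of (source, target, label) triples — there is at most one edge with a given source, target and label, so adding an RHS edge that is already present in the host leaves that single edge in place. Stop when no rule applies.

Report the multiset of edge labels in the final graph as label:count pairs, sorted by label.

start.  V:4 E:10  edges: 0-r->1 0-r->2 0-r->3 1-q->1 1-q->2 1-q->3 2-q->1 2-q->2 3-q->1 3-q->3
1. fire R1 via {0↦1, 1↦0, 2↦2}  →  V:4 E:7  edges: 0-r->2 0-r->3 1-q->1 1-q->2 1-q->3 3-q->1 3-q->3
2. fire R1 via {0↦2, 1↦0, 2↦1}  →  V:4 E:4  edges: 0-r->3 1-q->3 3-q->1 3-q->3
normal form: no rule applies after step 2
NF edges: [(0, 3, 'r'), (1, 3, 'q'), (3, 1, 'q'), (3, 3, 'q')]

Answer: q:3 r:1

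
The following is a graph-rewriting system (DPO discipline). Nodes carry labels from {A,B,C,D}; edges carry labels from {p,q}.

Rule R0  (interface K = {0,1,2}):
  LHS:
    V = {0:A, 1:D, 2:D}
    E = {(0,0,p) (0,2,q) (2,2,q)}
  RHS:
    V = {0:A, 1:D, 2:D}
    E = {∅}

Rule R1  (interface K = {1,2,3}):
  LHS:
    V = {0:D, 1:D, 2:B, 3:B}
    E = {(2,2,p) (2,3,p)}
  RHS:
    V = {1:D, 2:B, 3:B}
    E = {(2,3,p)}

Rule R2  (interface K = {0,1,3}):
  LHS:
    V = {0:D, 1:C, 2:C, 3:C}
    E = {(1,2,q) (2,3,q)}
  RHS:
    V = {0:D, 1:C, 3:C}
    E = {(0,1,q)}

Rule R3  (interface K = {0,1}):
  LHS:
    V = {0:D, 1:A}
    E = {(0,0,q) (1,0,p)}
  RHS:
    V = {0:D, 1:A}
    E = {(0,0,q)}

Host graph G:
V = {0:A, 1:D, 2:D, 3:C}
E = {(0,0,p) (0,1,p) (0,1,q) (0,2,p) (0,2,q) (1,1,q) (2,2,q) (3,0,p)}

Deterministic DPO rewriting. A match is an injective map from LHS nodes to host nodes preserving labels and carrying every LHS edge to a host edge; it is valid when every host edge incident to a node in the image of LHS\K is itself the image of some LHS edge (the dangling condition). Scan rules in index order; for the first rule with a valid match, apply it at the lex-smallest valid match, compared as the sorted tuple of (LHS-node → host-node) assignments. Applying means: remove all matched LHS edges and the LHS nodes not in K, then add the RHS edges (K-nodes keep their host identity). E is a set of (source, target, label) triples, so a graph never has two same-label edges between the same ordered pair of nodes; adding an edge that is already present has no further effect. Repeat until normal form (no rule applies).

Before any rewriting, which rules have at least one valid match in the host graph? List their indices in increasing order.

Answer: [R0,R3]

Steps:
R0: 2 valid matches — {0↦0, 1↦1, 2↦2}, {0↦0, 1↦2, 2↦1}
R1: no valid match — LHS pattern not found
R2: no valid match — LHS pattern not found
R3: 2 valid matches — {0↦1, 1↦0}, {0↦2, 1↦0}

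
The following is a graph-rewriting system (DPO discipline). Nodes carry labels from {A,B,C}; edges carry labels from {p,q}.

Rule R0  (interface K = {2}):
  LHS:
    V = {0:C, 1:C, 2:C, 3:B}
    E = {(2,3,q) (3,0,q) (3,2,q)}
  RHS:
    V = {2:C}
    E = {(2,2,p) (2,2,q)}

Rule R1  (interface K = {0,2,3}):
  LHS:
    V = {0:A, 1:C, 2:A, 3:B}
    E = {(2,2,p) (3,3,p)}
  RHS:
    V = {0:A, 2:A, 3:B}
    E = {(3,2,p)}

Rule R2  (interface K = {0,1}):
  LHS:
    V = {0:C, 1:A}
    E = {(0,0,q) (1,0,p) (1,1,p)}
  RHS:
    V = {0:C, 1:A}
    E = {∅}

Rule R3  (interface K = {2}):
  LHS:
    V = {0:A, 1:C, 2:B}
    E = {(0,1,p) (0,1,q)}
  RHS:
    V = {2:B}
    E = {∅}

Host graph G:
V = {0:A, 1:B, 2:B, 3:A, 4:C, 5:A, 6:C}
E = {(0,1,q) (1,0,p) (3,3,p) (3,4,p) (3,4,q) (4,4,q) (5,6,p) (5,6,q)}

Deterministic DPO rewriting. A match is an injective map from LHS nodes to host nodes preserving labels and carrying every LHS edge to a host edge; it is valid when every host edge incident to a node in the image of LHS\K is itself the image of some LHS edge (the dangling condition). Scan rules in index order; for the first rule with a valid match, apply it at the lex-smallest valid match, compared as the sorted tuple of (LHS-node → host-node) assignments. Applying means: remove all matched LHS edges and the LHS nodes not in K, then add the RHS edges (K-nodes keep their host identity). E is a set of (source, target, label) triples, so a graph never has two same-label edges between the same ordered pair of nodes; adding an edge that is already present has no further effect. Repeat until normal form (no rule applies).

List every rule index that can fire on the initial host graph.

R0: no valid match — LHS pattern not found
R1: no valid match — LHS pattern not found
R2: 1 valid match — {0↦4, 1↦3}
R3: 2 valid matches — {0↦5, 1↦6, 2↦1}, {0↦5, 1↦6, 2↦2}

Answer: [R2,R3]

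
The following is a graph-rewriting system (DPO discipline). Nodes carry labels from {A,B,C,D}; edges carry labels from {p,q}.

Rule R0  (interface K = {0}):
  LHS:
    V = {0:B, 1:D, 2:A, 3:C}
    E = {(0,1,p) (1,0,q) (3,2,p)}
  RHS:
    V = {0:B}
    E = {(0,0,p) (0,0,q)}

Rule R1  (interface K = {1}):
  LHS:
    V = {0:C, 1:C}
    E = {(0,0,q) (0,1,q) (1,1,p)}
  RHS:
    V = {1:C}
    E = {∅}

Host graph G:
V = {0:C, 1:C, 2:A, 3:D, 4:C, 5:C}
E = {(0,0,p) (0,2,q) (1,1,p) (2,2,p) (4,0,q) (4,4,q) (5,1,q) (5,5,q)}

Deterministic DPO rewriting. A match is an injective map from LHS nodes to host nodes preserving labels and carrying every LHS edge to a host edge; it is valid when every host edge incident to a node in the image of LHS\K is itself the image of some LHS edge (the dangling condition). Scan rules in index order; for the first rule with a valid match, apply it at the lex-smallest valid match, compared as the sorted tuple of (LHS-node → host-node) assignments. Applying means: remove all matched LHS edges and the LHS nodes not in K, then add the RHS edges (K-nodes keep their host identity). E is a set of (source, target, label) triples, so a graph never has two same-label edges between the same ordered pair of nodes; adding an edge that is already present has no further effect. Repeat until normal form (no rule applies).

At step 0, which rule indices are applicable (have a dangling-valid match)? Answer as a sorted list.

R0: no valid match — LHS pattern not found
R1: 2 valid matches — {0↦4, 1↦0}, {0↦5, 1↦1}

Answer: [R1]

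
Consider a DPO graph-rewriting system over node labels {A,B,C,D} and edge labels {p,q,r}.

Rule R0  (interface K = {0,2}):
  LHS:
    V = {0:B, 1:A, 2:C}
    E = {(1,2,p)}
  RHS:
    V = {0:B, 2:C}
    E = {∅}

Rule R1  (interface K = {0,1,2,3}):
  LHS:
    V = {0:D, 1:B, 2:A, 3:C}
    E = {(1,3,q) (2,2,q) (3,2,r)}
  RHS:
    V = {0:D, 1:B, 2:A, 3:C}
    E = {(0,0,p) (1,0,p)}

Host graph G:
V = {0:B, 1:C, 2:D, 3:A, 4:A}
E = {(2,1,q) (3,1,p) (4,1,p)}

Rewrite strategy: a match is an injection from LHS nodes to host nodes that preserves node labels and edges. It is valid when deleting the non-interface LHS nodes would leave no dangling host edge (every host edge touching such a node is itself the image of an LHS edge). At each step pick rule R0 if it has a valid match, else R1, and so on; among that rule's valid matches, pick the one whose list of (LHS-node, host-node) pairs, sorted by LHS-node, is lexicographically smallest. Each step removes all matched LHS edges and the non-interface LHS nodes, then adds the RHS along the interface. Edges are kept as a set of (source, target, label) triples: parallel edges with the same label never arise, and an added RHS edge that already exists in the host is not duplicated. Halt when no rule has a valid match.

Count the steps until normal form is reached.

Answer: 2

Steps:
[0] host  ⇒  5 nodes, 3 edges  {2-q->1 3-p->1 4-p->1}
[1] R0 @ {0↦0, 1↦3, 2↦1}  ⇒  4 nodes, 2 edges  {2-q->1 4-p->1}
[2] R0 @ {0↦0, 1↦4, 2↦1}  ⇒  3 nodes, 1 edges  {2-q->1}
normal form: no rule applies after step 2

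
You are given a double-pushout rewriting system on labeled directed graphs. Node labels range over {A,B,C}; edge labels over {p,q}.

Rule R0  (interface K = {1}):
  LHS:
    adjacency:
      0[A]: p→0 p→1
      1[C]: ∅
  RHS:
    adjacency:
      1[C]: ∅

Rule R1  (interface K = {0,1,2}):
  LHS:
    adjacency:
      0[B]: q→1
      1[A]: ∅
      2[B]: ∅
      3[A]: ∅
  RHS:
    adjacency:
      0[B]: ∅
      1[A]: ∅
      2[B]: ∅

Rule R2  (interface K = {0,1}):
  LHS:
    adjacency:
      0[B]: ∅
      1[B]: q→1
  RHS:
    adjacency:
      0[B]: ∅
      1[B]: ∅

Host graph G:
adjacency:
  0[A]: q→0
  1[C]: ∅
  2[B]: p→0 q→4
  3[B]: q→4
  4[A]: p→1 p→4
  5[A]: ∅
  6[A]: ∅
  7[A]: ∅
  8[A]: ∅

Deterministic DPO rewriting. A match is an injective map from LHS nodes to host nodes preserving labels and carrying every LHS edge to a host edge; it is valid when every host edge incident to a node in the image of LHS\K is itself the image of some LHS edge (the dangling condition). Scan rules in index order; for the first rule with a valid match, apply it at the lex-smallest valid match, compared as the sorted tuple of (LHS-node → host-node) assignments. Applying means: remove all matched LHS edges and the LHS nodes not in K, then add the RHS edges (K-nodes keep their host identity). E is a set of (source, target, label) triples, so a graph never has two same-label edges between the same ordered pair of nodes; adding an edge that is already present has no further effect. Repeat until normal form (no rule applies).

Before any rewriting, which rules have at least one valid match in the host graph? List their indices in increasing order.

R0: no valid match — 1 raw match, all fail dangling condition
R1: 8 valid matches — {0↦2, 1↦4, 2↦3, 3↦5}, {0↦2, 1↦4, 2↦3, 3↦6}, {0↦2, 1↦4, 2↦3, 3↦7} (+5 more)
R2: no valid match — LHS pattern not found

Answer: [R1]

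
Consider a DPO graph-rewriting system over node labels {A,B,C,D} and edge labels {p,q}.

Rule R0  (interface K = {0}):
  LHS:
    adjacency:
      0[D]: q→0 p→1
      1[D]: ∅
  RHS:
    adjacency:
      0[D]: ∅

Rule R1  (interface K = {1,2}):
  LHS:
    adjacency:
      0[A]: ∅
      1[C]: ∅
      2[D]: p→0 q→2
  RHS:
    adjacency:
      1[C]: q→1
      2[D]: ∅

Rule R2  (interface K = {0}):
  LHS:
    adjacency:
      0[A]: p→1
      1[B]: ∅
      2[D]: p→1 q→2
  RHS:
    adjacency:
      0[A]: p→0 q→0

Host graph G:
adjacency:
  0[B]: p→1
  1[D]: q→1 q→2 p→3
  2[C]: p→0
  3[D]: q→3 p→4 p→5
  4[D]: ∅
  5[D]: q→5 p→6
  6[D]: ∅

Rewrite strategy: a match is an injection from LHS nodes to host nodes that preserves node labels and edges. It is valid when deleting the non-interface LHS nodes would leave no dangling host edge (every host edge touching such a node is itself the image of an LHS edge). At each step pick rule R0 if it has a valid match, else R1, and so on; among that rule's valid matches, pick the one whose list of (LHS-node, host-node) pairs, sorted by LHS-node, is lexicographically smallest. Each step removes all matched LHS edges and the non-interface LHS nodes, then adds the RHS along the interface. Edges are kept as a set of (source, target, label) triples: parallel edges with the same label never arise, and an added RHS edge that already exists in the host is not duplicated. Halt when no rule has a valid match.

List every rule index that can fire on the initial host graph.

R0: 2 valid matches — {0↦3, 1↦4}, {0↦5, 1↦6}
R1: no valid match — LHS pattern not found
R2: no valid match — LHS pattern not found

Answer: [R0]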